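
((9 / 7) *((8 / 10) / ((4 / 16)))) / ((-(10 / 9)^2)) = -2916 / 875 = -3.33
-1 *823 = -823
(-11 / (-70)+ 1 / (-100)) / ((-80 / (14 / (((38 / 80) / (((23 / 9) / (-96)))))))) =2369 / 1641600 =0.00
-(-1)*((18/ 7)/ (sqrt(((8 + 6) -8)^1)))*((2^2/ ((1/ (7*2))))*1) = 24*sqrt(6) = 58.79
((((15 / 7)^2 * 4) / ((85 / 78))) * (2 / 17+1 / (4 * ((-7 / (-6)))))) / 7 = 554580 / 693889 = 0.80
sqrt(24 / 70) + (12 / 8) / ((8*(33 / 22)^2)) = 1 / 12 + 2*sqrt(105) / 35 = 0.67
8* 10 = 80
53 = 53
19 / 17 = 1.12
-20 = -20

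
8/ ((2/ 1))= 4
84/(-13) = -84/13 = -6.46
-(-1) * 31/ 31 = 1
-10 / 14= -5 / 7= -0.71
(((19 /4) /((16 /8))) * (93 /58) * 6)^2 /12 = 9366867 /215296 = 43.51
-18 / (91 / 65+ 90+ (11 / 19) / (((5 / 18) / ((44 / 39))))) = -22230 / 115783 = -0.19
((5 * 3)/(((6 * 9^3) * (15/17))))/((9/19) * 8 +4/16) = 646/671409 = 0.00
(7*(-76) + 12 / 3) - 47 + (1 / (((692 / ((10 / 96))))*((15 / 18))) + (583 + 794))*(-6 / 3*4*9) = -69005557 / 692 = -99719.01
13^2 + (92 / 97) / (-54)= 442565 / 2619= 168.98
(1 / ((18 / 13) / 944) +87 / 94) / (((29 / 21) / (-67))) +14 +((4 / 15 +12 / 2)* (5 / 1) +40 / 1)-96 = -270966155 / 8178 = -33133.55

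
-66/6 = -11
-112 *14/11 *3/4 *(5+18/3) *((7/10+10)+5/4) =-70266/5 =-14053.20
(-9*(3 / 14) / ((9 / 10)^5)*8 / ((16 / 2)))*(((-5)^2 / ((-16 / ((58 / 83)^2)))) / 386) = 131406250 / 20354494293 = 0.01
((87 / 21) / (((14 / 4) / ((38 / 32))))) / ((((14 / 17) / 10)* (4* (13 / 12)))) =140505 / 35672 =3.94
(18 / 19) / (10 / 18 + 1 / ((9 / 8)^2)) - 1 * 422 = -872504 / 2071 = -421.30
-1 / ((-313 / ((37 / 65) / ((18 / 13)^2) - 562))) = -909959 / 507060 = -1.79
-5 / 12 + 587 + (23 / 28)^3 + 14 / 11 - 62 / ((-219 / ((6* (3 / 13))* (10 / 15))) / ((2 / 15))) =588.45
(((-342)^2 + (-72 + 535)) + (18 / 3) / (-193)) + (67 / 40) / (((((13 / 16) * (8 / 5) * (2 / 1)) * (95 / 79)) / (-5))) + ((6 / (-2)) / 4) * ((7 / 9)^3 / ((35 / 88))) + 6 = 117429.40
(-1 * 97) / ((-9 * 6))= 97 / 54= 1.80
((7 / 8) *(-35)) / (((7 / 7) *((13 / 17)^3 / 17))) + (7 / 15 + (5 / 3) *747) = 21415157 / 263640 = 81.23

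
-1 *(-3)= 3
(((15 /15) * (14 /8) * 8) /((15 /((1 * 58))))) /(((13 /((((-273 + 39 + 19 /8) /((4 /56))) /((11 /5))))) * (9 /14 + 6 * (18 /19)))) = -41200474 /42471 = -970.08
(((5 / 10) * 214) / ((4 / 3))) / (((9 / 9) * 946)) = 321 / 3784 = 0.08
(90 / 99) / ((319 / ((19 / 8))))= 0.01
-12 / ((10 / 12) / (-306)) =22032 / 5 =4406.40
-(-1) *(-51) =-51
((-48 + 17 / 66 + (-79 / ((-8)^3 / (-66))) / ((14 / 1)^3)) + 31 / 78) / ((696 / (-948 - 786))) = 4123701900323 / 34957418496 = 117.96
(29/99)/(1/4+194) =116/76923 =0.00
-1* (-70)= 70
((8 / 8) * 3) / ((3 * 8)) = 1 / 8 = 0.12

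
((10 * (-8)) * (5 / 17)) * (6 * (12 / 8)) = -3600 / 17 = -211.76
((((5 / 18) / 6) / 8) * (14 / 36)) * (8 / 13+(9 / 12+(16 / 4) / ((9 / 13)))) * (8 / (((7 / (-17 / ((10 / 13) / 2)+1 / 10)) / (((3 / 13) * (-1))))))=163807 / 876096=0.19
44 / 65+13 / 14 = 1461 / 910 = 1.61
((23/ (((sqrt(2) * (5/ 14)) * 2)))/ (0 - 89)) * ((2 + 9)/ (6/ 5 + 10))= -253 * sqrt(2)/ 1424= -0.25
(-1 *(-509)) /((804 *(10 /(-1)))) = -509 /8040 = -0.06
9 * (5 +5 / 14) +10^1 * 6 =1515 / 14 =108.21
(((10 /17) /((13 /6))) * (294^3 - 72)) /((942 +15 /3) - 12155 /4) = -2032968960 /616369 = -3298.30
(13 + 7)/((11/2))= 40/11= 3.64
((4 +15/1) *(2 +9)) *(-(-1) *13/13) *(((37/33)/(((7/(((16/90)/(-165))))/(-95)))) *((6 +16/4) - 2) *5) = 854848/6237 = 137.06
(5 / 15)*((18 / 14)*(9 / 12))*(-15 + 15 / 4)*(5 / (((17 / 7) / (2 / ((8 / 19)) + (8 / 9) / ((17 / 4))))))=-36.92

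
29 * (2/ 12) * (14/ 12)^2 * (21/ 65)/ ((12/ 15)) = 9947/ 3744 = 2.66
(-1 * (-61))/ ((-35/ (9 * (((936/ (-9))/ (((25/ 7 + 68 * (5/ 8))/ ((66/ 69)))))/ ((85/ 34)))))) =1674816/ 123625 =13.55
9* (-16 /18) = -8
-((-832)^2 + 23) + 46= -692201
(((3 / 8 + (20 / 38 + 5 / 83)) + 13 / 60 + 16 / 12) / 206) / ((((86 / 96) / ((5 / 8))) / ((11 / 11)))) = 475287 / 55876264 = 0.01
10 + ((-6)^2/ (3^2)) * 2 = 18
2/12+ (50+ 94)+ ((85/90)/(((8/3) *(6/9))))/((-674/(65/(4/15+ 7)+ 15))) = 508318165/3526368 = 144.15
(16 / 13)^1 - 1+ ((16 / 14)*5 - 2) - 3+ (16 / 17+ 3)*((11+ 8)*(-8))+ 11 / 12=-11086367 / 18564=-597.20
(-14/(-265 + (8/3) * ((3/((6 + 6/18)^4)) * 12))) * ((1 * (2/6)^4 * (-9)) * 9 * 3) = -5473482/34527289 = -0.16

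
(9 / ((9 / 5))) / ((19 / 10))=50 / 19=2.63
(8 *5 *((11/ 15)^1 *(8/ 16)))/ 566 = 22/ 849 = 0.03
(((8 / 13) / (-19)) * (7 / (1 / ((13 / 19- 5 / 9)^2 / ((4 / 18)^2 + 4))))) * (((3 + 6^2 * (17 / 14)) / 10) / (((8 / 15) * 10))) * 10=-118701 / 14623388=-0.01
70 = 70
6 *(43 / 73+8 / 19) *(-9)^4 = 55151766 / 1387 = 39763.35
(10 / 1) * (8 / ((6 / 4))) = 160 / 3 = 53.33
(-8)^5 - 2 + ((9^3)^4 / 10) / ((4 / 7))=1977005444567 / 40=49425136114.18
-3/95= -0.03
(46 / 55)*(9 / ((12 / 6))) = 207 / 55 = 3.76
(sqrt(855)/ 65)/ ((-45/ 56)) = -0.56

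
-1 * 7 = -7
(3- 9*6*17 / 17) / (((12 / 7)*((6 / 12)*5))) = -119 / 10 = -11.90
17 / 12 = 1.42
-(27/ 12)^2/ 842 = -81/ 13472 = -0.01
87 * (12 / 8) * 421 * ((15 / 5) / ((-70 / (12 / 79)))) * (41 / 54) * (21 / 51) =-1501707 / 13430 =-111.82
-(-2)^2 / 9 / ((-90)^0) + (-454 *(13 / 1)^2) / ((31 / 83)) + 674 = -57126400 / 279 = -204754.12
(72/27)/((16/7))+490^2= 1440607/6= 240101.17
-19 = -19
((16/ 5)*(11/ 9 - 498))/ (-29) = 71536/ 1305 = 54.82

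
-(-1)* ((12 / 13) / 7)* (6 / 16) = 9 / 182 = 0.05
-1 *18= -18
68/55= 1.24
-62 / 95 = -0.65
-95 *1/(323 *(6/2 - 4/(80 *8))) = -800/8143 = -0.10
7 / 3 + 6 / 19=151 / 57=2.65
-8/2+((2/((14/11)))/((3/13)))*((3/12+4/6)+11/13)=2017/252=8.00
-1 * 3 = -3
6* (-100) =-600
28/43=0.65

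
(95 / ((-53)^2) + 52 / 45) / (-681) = -150343 / 86081805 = -0.00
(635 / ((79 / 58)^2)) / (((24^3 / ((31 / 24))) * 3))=16555085 / 1552960512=0.01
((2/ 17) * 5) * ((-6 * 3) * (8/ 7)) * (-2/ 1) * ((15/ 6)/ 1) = 7200/ 119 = 60.50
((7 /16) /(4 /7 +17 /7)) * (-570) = -665 /8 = -83.12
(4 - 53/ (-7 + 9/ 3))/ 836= 69/ 3344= 0.02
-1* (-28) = 28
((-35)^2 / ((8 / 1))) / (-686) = -25 / 112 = -0.22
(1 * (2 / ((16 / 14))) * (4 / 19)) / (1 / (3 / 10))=0.11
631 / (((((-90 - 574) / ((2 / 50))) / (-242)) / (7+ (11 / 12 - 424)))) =-3827.52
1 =1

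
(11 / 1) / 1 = 11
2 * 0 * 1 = 0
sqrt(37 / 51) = sqrt(1887) / 51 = 0.85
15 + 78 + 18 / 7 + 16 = 781 / 7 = 111.57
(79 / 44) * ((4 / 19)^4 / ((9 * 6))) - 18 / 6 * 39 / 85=-4528309549 / 3289953645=-1.38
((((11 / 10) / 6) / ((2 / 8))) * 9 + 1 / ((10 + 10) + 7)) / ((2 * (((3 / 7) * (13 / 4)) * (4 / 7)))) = 21952 / 5265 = 4.17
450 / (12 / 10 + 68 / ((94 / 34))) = 52875 / 3031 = 17.44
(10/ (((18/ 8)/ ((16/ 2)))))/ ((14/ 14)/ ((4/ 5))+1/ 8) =2560/ 99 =25.86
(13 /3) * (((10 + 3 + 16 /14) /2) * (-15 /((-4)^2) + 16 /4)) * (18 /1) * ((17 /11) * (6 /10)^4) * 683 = 2310786387 /10000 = 231078.64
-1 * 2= -2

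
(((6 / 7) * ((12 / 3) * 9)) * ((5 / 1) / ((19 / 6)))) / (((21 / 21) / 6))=38880 / 133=292.33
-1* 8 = -8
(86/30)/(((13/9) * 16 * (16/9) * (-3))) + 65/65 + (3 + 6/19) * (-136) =-142262713/316160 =-449.97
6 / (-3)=-2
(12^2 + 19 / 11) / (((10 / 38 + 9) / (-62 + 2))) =-456855 / 484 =-943.92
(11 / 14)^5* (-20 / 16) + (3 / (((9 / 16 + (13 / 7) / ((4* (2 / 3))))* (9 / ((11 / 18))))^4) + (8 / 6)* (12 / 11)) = 144982680855743339734753 / 134211004329961740246912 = 1.08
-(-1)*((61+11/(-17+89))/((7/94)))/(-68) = -1739/144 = -12.08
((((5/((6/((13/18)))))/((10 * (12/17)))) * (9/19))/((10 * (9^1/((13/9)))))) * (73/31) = 209729/137401920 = 0.00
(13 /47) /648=13 /30456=0.00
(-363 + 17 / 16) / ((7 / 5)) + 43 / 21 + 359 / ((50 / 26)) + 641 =685441 / 1200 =571.20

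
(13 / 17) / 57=13 / 969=0.01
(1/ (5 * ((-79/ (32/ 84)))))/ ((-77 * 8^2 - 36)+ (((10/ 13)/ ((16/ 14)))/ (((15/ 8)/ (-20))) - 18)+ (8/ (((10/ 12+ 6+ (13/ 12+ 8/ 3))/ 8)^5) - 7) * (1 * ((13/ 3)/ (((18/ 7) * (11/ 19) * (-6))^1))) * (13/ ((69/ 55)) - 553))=140827503285591408/ 921706960990187200538045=0.00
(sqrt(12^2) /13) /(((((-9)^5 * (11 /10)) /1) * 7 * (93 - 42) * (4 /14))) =-20 /143548119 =-0.00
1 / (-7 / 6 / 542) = -464.57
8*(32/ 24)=32/ 3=10.67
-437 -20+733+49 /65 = 17989 /65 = 276.75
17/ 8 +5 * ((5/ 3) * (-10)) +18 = -1517/ 24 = -63.21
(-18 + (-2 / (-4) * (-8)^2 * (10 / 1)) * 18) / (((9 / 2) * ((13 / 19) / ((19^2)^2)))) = 3159502324 / 13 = 243038640.31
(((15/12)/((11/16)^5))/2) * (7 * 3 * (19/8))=202.95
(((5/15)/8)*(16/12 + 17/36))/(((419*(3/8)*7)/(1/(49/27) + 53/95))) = 33553/442360926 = 0.00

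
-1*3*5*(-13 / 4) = 195 / 4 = 48.75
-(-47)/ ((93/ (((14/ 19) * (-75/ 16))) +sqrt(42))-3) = -2.00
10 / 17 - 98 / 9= -1576 / 153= -10.30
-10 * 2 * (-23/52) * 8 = 920/13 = 70.77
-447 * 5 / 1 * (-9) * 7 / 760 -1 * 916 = -111071 / 152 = -730.73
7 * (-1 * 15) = -105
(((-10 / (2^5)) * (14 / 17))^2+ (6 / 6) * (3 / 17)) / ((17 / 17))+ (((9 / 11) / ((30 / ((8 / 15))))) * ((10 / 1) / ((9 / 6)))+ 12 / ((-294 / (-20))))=172868029 / 149540160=1.16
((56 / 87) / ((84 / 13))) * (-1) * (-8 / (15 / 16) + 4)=1768 / 3915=0.45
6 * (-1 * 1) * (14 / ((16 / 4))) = -21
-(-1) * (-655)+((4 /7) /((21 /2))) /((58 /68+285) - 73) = -655.00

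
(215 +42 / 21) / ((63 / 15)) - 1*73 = -64 / 3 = -21.33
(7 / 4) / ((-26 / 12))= -21 / 26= -0.81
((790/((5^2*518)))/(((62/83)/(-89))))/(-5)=583573/401450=1.45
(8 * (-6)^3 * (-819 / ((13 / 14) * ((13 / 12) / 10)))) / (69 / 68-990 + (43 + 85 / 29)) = -120220692480 / 8058713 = -14918.10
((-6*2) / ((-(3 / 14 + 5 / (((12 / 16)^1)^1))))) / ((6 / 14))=1176 / 289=4.07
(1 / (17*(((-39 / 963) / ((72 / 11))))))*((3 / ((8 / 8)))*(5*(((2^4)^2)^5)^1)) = -381178691117383680 / 2431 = -156799132504065.68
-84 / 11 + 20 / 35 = -544 / 77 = -7.06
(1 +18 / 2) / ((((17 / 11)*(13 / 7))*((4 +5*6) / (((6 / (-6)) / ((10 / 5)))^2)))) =385 / 15028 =0.03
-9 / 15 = -3 / 5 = -0.60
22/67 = 0.33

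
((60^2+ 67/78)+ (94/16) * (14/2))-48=1121323/312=3593.98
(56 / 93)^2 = 3136 / 8649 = 0.36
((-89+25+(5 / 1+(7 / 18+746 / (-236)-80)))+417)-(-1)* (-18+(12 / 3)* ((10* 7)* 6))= 1028668 / 531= 1937.23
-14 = -14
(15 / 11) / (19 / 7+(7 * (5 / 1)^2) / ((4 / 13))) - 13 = -2287723 / 176011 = -13.00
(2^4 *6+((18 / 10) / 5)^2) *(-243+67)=-10574256 / 625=-16918.81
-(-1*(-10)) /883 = -10 /883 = -0.01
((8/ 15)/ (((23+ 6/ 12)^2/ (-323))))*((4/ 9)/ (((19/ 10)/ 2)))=-8704/ 59643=-0.15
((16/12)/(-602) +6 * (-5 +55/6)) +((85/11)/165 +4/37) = 33895234/1347577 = 25.15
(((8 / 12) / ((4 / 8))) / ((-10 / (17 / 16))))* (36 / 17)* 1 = -3 / 10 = -0.30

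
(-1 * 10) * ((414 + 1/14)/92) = -28985/644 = -45.01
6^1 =6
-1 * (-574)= 574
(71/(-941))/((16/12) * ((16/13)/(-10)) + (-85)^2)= -0.00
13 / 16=0.81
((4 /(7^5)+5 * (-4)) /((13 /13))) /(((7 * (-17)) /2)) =672272 /2000033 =0.34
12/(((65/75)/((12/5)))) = 432/13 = 33.23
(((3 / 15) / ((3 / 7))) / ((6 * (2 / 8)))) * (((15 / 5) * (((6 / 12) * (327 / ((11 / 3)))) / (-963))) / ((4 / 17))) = -12971 / 70620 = -0.18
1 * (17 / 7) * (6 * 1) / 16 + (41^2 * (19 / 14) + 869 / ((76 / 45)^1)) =2975803 / 1064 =2796.81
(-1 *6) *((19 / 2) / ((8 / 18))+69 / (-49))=-23481 / 196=-119.80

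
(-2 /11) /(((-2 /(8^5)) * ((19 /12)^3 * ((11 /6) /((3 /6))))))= 169869312 /829939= 204.68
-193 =-193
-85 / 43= -1.98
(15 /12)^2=25 /16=1.56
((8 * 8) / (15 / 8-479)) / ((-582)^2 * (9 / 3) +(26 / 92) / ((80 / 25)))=-376832 / 2854744441769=-0.00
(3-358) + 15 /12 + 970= 2465 /4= 616.25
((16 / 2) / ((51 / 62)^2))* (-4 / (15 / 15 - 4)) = 123008 / 7803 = 15.76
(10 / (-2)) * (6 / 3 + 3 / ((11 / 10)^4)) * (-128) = 37940480 / 14641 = 2591.39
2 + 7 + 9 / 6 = 21 / 2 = 10.50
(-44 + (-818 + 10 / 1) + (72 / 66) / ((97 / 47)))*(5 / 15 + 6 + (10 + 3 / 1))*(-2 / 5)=7025888 / 1067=6584.71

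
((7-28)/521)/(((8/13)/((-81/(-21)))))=-0.25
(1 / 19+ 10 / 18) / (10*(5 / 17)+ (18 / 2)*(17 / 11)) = 19448 / 538821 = 0.04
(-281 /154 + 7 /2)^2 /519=5547 /1025717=0.01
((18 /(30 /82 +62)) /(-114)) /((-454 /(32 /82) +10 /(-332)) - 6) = 81672 /37723970755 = 0.00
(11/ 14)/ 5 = 11/ 70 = 0.16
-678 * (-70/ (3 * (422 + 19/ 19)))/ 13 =15820/ 5499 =2.88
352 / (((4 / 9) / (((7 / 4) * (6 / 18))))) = 462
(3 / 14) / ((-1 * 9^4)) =-1 / 30618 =-0.00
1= 1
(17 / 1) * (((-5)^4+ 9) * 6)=64668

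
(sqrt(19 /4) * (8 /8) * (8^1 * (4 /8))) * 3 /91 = 6 * sqrt(19) /91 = 0.29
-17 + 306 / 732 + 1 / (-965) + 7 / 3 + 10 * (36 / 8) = 10860709 / 353190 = 30.75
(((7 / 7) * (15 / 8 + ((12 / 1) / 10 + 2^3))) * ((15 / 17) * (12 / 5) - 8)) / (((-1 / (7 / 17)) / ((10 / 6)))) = 77525 / 1734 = 44.71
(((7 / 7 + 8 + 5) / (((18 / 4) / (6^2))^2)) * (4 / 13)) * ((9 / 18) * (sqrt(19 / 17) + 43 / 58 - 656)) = -34052480 / 377 + 1792 * sqrt(323) / 221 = -90179.15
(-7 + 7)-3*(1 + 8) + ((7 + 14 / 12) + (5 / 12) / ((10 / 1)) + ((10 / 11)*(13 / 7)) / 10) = -34415 / 1848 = -18.62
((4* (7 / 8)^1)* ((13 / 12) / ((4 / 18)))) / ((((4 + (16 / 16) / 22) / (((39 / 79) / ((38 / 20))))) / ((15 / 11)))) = 798525 / 534356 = 1.49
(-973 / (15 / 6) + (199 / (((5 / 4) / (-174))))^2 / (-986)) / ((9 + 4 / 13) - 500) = 4301868506 / 2711075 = 1586.78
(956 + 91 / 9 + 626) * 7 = 100303 / 9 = 11144.78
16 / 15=1.07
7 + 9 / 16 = 121 / 16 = 7.56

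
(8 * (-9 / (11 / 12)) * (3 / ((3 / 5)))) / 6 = -720 / 11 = -65.45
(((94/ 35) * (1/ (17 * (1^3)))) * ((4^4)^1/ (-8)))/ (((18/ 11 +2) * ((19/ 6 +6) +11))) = -2256/ 32725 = -0.07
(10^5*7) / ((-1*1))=-700000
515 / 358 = 1.44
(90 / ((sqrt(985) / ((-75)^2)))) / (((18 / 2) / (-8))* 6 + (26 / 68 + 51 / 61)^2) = -217762222500* sqrt(985) / 2230949549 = -3063.45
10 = 10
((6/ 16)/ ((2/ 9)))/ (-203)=-27/ 3248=-0.01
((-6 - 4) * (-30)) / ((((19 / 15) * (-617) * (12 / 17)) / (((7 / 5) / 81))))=-2975 / 316521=-0.01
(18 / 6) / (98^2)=3 / 9604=0.00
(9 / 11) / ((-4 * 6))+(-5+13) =701 / 88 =7.97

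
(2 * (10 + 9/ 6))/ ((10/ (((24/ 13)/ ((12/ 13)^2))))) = 299/ 60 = 4.98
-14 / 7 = -2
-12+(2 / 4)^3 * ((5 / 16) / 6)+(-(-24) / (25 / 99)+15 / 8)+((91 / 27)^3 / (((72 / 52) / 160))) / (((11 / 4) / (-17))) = -340013194375273 / 12471148800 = -27263.98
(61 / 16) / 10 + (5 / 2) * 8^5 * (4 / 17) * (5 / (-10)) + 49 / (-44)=-288380313 / 29920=-9638.38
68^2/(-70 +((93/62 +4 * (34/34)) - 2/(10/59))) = -46240/763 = -60.60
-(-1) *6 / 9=2 / 3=0.67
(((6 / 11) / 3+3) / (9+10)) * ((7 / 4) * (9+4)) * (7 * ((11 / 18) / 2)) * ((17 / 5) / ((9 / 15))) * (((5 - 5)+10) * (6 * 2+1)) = 24635975 / 4104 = 6002.92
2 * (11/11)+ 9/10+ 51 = 539/10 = 53.90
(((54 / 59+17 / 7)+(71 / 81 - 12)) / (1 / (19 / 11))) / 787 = -0.02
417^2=173889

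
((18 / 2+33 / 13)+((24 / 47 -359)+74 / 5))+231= -309016 / 3055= -101.15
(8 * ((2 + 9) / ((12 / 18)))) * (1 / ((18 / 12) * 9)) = 88 / 9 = 9.78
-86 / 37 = -2.32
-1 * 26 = -26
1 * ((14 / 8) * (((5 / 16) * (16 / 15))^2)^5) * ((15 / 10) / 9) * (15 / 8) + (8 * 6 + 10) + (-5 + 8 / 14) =1417176245 / 26453952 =53.57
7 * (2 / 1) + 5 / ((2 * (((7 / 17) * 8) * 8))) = 12629 / 896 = 14.09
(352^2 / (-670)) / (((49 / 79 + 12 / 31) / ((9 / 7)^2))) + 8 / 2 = -12127373068 / 40495805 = -299.47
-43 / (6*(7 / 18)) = -129 / 7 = -18.43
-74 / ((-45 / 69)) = 1702 / 15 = 113.47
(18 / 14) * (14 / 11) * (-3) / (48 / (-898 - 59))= 783 / 8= 97.88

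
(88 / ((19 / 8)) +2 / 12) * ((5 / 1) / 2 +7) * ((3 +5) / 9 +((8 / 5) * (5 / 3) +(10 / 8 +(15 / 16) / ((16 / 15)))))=55570571 / 27648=2009.93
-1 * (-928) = 928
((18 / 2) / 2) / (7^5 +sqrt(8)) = 151263 / 564950482 - 9 * sqrt(2) / 282475241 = 0.00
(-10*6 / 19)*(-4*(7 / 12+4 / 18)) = 580 / 57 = 10.18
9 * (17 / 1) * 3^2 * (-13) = -17901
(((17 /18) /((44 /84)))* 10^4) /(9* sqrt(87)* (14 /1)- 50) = 3718750 /5687187 + 3123750* sqrt(87) /1895729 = 16.02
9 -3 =6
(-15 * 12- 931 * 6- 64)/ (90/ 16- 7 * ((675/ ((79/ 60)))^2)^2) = 33029668688/ 2739336790877222661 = 0.00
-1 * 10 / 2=-5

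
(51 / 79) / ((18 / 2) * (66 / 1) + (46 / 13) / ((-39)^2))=1008423 / 927871432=0.00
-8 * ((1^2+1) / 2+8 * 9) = -584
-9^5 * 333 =-19663317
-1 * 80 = -80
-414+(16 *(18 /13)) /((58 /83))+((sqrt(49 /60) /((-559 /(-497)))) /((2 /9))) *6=-144126 /377+31311 *sqrt(15) /5590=-360.60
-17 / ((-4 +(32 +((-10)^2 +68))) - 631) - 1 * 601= -261418 / 435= -600.96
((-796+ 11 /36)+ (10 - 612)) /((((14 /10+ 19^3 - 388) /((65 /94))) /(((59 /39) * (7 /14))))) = -74217575 /657078048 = -0.11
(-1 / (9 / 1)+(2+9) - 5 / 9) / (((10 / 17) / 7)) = 3689 / 30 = 122.97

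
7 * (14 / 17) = 98 / 17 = 5.76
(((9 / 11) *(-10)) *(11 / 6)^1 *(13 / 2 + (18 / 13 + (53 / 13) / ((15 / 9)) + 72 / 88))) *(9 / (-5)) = 430461 / 1430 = 301.02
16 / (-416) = -1 / 26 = -0.04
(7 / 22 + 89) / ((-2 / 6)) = -5895 / 22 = -267.95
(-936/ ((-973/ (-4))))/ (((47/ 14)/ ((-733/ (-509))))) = -5488704/ 3325297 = -1.65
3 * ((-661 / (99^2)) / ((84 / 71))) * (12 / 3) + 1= 21676 / 68607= 0.32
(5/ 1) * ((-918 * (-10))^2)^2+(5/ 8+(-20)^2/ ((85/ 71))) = 4829249433196845525/ 136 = 35509187008800334.74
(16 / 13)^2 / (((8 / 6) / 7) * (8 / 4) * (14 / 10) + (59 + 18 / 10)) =96 / 3887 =0.02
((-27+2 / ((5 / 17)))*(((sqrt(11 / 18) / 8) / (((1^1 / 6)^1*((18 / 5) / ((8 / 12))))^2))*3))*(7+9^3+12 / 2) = -5424.52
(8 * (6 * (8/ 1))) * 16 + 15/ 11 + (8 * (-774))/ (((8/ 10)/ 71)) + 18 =-5977143/ 11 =-543376.64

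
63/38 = 1.66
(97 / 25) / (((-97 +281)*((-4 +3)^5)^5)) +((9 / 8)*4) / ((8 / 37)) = 20.79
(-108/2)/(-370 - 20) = 9/65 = 0.14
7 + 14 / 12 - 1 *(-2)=61 / 6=10.17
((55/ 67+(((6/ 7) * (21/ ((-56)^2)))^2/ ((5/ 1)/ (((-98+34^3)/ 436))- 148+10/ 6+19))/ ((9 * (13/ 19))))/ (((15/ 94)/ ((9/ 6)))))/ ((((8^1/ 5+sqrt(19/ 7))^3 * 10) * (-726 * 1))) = 5791619080584261964285/ 1168633489859030587392- 28123211712714288609275 * sqrt(133)/ 65443475432105712893952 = -0.00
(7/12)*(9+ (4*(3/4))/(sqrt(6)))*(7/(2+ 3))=49*sqrt(6)/120+ 147/20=8.35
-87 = -87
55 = 55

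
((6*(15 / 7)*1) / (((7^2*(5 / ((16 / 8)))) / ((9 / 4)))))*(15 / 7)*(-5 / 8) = -6075 / 19208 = -0.32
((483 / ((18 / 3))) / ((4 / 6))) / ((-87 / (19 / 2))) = -3059 / 232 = -13.19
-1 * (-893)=893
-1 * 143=-143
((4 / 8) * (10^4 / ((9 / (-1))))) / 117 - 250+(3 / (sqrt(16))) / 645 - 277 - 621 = -1043904787 / 905580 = -1152.75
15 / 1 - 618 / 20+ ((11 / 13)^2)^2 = -4394789 / 285610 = -15.39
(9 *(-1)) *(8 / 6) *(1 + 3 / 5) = -96 / 5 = -19.20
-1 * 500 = -500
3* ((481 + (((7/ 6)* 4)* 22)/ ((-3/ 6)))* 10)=8270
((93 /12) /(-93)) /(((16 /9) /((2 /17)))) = -3 /544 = -0.01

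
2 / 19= 0.11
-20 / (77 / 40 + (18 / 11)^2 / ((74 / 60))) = -4.88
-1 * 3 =-3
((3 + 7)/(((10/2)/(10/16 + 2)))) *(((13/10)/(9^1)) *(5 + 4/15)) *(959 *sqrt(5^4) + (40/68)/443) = 95753.49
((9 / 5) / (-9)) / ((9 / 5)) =-1 / 9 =-0.11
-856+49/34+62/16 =-115693/136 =-850.68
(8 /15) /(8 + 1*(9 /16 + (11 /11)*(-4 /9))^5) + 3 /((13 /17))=128458253706927 /32197121687185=3.99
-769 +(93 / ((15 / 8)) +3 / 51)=-719.34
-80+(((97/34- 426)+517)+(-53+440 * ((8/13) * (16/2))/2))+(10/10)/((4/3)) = 923497/884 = 1044.68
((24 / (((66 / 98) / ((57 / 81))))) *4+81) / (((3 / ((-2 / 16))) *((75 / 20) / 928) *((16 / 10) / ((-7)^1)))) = 21862694 / 2673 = 8179.08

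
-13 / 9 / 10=-0.14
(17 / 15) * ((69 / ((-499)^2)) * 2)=782 / 1245005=0.00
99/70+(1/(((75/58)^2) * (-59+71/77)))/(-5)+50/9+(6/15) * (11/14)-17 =-1069035538/110053125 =-9.71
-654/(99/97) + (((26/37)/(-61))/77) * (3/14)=-640.79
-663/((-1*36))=221/12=18.42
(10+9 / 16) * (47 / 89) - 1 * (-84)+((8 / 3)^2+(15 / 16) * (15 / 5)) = 318803 / 3204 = 99.50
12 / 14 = 6 / 7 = 0.86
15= 15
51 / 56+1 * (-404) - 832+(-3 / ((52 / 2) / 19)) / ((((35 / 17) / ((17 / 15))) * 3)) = -67457839 / 54600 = -1235.49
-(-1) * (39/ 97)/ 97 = 39/ 9409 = 0.00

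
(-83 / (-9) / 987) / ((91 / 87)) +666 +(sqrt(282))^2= 255441955 / 269451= 948.01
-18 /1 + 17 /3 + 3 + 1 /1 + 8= -1 /3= -0.33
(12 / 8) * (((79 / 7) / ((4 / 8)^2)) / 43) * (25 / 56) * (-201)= -1190925 / 8428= -141.31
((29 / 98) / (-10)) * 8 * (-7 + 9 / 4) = 551 / 490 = 1.12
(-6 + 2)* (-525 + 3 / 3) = 2096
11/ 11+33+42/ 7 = 40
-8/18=-4/9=-0.44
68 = 68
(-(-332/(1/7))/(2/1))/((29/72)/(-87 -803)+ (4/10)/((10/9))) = 3231.84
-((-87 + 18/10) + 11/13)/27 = 5483/1755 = 3.12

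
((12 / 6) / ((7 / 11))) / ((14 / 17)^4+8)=918731 / 2473044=0.37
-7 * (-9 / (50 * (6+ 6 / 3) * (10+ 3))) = 63 / 5200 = 0.01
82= 82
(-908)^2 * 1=824464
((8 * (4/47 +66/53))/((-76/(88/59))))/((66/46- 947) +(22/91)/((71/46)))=10834347524/49038420350109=0.00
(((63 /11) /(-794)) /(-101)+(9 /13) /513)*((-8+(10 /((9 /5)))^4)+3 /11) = 63338181441355 /47175389249274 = 1.34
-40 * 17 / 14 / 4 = -85 / 7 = -12.14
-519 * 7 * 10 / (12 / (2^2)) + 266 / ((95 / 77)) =-59472 / 5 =-11894.40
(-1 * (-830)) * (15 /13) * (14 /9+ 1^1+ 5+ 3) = 394250 /39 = 10108.97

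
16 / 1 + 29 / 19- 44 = -503 / 19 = -26.47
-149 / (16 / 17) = -2533 / 16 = -158.31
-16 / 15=-1.07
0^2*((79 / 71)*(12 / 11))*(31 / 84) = 0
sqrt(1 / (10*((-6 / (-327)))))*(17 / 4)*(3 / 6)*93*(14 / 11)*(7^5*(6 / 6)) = 186003069*sqrt(545) / 440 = 9868830.38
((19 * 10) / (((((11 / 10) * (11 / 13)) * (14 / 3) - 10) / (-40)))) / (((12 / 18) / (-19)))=-38292.84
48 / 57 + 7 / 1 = 149 / 19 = 7.84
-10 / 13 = -0.77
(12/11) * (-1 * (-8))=96/11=8.73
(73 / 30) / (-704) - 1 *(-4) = 84407 / 21120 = 4.00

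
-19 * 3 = -57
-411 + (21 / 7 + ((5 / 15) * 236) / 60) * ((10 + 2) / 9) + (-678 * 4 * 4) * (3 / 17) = -5323493 / 2295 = -2319.60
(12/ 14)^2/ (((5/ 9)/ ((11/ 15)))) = 1188/ 1225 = 0.97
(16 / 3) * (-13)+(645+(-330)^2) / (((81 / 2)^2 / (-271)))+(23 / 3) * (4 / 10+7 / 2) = -396685007 / 21870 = -18138.32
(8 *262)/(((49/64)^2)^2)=35165044736/5764801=6099.96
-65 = -65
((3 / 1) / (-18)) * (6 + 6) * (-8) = 16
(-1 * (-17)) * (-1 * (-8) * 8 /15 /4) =272 /15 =18.13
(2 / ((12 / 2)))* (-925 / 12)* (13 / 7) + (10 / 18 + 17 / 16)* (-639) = -1090309 / 1008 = -1081.66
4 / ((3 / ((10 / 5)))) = 8 / 3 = 2.67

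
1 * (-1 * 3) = -3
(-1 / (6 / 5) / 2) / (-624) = 5 / 7488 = 0.00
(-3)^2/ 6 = 3/ 2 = 1.50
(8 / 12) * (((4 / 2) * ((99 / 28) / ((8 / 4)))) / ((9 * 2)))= 11 / 84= 0.13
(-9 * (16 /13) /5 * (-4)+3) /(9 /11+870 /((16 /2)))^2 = 497552 /503577555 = 0.00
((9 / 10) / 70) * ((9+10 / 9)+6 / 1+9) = 0.32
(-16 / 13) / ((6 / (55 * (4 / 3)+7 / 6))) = -596 / 39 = -15.28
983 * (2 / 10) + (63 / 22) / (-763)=2357189 / 11990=196.60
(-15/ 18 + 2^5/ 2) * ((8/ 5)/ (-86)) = -182/ 645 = -0.28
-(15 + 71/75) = -1196/75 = -15.95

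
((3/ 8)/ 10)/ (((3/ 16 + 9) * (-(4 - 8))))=1/ 980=0.00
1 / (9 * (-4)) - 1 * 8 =-289 / 36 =-8.03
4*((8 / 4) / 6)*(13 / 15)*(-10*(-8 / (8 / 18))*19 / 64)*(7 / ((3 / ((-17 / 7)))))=-349.92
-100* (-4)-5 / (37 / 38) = 14610 / 37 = 394.86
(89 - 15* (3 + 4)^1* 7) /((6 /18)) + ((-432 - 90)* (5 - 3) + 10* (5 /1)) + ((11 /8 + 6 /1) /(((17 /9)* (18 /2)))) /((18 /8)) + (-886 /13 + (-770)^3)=-1816100207845 /3978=-456535999.96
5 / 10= 1 / 2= 0.50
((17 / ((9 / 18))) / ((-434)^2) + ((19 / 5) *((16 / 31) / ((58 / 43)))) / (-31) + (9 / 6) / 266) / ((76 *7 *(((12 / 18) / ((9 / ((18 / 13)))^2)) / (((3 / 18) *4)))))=-3603105181 / 1104263419840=-0.00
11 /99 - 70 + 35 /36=-827 /12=-68.92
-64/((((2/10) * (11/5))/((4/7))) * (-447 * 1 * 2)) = 3200/34419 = 0.09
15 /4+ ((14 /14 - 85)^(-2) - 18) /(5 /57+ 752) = 375691447 /100827888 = 3.73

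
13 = 13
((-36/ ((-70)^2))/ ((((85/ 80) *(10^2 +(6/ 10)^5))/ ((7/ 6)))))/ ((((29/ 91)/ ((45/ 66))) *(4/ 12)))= -877500/ 1696005289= -0.00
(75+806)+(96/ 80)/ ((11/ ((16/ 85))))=4118771/ 4675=881.02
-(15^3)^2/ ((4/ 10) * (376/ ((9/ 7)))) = -512578125/ 5264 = -97374.26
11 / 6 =1.83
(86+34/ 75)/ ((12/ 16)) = 25936/ 225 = 115.27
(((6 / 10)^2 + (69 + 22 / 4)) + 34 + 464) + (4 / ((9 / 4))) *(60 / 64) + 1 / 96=1378889 / 2400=574.54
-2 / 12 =-0.17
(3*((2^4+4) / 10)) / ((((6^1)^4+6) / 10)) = 10 / 217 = 0.05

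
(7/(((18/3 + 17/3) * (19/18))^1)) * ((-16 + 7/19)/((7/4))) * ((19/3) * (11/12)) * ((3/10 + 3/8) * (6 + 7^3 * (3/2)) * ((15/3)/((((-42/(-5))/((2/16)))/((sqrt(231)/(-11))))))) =8347779 * sqrt(231)/119168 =1064.68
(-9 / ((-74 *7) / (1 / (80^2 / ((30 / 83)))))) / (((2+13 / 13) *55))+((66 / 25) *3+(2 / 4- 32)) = -7137141579 / 302677760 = -23.58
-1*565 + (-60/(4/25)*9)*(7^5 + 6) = -56744440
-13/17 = -0.76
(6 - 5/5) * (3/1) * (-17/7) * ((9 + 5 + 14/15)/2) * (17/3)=-4624/3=-1541.33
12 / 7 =1.71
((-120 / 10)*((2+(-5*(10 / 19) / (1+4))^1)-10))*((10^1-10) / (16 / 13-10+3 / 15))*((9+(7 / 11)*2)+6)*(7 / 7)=0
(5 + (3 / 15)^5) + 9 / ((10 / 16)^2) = 87626 / 3125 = 28.04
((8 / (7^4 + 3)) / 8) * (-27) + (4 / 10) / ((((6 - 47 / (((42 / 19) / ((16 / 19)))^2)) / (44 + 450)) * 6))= -87311271 / 2175620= -40.13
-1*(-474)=474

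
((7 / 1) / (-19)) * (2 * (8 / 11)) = -112 / 209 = -0.54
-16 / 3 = -5.33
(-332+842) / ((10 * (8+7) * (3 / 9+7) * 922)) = 51 / 101420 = 0.00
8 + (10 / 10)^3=9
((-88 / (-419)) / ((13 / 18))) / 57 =0.01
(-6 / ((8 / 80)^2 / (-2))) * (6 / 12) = 600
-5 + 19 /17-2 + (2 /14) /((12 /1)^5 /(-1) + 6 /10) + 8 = 2.12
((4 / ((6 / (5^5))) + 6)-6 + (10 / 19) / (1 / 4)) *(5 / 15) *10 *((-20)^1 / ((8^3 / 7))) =-10401125 / 5472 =-1900.79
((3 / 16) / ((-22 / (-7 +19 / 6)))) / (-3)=-23 / 2112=-0.01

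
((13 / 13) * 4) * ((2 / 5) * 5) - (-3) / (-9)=23 / 3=7.67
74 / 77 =0.96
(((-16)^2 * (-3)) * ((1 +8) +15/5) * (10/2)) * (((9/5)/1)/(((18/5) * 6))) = -3840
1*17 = 17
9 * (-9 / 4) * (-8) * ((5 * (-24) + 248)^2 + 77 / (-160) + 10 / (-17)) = 3609487251 / 1360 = 2654034.74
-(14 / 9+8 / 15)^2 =-8836 / 2025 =-4.36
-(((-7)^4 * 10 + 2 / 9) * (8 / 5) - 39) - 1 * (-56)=-38321.36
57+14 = 71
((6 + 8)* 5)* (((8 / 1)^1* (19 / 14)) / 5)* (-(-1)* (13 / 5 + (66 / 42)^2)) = 188784 / 245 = 770.55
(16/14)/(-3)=-8/21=-0.38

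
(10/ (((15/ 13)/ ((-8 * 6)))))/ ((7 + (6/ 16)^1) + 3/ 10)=-16640/ 307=-54.20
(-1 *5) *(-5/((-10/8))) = -20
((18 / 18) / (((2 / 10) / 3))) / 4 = 3.75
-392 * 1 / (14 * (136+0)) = -0.21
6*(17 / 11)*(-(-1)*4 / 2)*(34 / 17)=408 / 11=37.09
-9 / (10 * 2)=-0.45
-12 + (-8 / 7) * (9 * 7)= -84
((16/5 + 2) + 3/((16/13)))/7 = 611/560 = 1.09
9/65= 0.14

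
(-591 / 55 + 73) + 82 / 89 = 309246 / 4895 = 63.18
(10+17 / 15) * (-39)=-2171 / 5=-434.20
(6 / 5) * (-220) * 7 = -1848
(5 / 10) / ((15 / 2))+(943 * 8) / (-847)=-112313 / 12705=-8.84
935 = 935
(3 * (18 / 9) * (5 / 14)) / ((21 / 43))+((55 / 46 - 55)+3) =-104623 / 2254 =-46.42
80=80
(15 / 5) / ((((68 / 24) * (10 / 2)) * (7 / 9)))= 162 / 595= 0.27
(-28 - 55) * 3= -249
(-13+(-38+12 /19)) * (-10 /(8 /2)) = 4785 /38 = 125.92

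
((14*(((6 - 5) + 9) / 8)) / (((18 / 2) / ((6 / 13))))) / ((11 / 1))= 35 / 429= 0.08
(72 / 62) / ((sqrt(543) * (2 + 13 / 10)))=40 * sqrt(543) / 61721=0.02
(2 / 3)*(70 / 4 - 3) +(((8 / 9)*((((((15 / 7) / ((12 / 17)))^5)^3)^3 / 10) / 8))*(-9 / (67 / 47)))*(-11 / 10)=41354563986059702759688352791176189771368891394742238575363430981494389173952458231148771 / 106504377698628528914137397451722890593238773668335398473381783273472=388289804416107404751.12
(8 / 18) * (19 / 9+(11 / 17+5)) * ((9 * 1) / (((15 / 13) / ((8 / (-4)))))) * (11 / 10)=-678964 / 11475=-59.17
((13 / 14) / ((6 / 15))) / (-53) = -65 / 1484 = -0.04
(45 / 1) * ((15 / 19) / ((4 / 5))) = 44.41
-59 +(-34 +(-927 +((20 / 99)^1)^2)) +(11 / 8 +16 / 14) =-558428779 / 548856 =-1017.44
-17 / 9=-1.89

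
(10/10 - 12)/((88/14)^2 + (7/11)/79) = -468391/1682727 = -0.28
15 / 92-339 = -31173 / 92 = -338.84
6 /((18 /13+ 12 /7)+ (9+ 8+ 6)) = 546 /2375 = 0.23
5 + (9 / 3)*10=35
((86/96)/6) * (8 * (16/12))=43/27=1.59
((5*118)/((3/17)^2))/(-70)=-17051/63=-270.65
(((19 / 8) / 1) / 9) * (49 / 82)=931 / 5904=0.16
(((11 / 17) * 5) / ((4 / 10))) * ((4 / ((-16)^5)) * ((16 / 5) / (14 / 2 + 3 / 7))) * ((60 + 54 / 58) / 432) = -226765 / 120965824512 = -0.00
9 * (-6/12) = -9/2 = -4.50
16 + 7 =23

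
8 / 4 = 2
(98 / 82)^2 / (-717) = -2401 / 1205277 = -0.00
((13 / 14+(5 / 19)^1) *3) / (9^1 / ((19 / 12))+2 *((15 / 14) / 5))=317 / 542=0.58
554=554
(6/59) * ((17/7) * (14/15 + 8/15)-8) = -0.45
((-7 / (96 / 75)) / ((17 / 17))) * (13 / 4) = -2275 / 128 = -17.77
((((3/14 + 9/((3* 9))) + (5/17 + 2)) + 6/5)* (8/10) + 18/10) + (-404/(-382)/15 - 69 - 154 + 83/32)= -3914885773/18183200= -215.30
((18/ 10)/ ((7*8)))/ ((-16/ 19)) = -171/ 4480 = -0.04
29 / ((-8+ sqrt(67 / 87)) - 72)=-201840 / 556733 - 29 * sqrt(5829) / 556733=-0.37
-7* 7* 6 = -294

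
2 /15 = 0.13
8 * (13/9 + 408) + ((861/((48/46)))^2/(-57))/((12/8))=-2849929/608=-4687.38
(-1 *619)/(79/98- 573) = 60662/56075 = 1.08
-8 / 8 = -1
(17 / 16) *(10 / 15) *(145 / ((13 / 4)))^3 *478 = 198185014000 / 6591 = 30069035.65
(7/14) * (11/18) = 0.31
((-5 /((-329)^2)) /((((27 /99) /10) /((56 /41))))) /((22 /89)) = -17800 /1901949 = -0.01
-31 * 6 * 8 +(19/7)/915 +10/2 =-9498596/6405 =-1483.00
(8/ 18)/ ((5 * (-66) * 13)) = -2/ 19305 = -0.00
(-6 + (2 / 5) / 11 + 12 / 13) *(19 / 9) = -68476 / 6435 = -10.64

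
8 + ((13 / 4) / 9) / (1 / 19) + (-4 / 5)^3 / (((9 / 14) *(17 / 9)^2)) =19036571 / 1300500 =14.64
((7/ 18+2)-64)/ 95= -1109/ 1710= -0.65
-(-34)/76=17/38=0.45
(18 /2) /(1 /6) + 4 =58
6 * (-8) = -48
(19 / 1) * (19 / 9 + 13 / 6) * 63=10241 / 2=5120.50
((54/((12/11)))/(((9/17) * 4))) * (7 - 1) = 561/4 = 140.25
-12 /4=-3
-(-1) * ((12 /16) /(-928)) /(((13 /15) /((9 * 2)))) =-405 /24128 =-0.02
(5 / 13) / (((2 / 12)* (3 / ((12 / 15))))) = 0.62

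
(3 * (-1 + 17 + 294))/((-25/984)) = -183024/5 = -36604.80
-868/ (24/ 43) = -9331/ 6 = -1555.17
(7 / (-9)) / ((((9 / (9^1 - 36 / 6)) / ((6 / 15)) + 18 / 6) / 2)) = -4 / 27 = -0.15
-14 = -14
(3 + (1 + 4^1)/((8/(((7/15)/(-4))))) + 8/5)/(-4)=-2173/1920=-1.13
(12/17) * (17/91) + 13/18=1399/1638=0.85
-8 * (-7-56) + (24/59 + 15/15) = 29819/59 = 505.41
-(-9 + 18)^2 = -81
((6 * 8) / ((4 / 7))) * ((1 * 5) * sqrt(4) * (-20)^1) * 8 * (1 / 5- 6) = 779520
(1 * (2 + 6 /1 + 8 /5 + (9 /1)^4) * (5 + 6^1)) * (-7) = -2529681 /5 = -505936.20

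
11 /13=0.85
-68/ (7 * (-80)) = 17/ 140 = 0.12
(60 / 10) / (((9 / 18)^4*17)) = 96 / 17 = 5.65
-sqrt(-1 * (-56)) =-2 * sqrt(14) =-7.48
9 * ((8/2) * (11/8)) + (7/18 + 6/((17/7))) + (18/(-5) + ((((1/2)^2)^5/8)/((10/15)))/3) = 611140349/12533760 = 48.76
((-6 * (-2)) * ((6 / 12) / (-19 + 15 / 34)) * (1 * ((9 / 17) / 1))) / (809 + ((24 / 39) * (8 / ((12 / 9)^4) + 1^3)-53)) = -5616 / 24877175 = -0.00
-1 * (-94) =94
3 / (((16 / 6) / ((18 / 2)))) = 81 / 8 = 10.12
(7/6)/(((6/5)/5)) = 175/36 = 4.86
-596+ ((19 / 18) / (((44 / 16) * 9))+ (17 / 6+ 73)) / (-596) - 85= -723406243 / 1062072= -681.13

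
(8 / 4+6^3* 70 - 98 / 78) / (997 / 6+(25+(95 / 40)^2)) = 37741376 / 491231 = 76.83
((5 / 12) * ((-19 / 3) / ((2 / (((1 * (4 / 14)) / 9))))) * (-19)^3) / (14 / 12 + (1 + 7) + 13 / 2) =651605 / 35532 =18.34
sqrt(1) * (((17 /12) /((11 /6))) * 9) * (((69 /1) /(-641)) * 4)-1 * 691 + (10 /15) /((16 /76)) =-29226161 /42306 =-690.83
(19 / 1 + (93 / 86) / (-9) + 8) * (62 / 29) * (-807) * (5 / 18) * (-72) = 1156619300 / 1247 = 927521.49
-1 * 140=-140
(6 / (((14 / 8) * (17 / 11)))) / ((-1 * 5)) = -264 / 595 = -0.44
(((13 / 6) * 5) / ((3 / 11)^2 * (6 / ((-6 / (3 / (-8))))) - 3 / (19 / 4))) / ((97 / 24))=-4781920 / 1076991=-4.44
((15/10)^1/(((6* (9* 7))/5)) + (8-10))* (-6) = 499/42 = 11.88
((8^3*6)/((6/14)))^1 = 7168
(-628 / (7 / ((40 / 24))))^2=22357.37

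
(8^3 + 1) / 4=513 / 4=128.25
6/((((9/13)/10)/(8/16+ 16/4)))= 390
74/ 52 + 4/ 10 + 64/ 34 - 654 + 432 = -482431/ 2210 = -218.29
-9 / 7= -1.29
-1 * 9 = -9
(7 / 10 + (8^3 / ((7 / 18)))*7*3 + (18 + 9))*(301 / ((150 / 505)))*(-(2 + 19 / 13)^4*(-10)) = 40266313900.86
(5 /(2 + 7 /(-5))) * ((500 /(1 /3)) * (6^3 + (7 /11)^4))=39560712500 /14641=2702049.89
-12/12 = -1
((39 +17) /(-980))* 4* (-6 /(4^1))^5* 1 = 243 /140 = 1.74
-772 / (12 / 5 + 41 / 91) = -351260 / 1297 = -270.82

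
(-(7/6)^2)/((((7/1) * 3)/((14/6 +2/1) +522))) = -34.11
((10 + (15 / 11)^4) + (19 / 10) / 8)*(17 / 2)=116.41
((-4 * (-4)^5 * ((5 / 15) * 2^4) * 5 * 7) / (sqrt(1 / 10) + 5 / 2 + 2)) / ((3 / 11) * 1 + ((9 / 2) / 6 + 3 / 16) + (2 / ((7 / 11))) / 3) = 50866421760 / 672607 - 1130364928 * sqrt(10) / 672607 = 70311.33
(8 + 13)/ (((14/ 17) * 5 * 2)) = 2.55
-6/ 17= -0.35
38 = 38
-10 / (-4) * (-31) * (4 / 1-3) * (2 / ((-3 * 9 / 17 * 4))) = 24.40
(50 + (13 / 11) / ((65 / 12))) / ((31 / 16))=44192 / 1705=25.92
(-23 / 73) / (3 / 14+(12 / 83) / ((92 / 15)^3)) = -2601401936 / 1774450347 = -1.47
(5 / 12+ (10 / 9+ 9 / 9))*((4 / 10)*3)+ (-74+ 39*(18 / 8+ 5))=12707 / 60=211.78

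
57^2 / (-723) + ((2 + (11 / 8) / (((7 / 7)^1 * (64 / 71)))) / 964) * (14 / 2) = -2205349 / 493568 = -4.47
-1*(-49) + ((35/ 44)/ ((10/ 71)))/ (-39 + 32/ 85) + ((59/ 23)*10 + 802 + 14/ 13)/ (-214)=59393867509/ 1320415096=44.98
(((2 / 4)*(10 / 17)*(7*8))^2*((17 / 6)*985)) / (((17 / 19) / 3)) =733628000 / 289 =2538505.19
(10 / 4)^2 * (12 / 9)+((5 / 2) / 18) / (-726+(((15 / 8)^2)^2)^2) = 8.33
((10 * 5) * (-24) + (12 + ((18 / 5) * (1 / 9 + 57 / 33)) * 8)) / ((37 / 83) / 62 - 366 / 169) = 54292008472 / 103245065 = 525.86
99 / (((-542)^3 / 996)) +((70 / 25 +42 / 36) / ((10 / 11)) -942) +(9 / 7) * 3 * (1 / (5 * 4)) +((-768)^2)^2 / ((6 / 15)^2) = 45438299413043913120749 / 20897636550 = 2174327192662.56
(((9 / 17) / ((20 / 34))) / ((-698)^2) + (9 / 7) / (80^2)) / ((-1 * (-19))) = 1106289 / 103677011200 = 0.00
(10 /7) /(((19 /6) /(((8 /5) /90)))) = 16 /1995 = 0.01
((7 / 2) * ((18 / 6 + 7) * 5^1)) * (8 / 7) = 200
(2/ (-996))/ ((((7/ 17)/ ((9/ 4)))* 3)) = -17/ 4648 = -0.00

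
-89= -89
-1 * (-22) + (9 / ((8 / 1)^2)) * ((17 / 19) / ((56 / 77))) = 215699 / 9728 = 22.17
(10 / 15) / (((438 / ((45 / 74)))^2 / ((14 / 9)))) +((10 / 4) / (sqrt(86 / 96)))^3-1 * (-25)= 3000 * sqrt(129) / 1849 +2188620475 / 87544812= 43.43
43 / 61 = 0.70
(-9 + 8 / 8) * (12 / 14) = -48 / 7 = -6.86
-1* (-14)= 14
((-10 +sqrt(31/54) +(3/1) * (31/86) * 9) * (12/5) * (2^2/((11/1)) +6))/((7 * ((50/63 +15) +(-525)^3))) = 4347/1078001987810-21 * sqrt(186)/25069813670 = -0.00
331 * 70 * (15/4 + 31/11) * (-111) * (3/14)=-159272235/44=-3619823.52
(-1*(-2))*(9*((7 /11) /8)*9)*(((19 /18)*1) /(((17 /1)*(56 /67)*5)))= 11457 /59840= 0.19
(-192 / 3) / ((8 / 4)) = -32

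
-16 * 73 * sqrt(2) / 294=-584 * sqrt(2) / 147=-5.62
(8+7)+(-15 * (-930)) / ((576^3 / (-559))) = 158819255 / 10616832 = 14.96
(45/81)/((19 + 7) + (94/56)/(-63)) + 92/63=4276904/2886471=1.48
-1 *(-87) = 87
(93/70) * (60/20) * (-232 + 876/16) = -197811/280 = -706.47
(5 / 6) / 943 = 5 / 5658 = 0.00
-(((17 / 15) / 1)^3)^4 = -582622237229761 / 129746337890625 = -4.49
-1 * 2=-2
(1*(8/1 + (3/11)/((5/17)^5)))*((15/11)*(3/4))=40811139/302500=134.91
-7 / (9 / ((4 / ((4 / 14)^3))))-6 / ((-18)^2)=-3602 / 27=-133.41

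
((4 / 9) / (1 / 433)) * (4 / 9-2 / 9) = 3464 / 81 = 42.77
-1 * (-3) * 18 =54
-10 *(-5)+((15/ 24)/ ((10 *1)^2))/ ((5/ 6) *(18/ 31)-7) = 1615969/ 32320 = 50.00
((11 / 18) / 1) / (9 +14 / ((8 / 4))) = 11 / 288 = 0.04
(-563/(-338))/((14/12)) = 1689/1183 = 1.43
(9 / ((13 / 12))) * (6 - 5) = 108 / 13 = 8.31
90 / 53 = 1.70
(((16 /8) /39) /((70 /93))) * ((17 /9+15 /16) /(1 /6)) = 12617 /10920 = 1.16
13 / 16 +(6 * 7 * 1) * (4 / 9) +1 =983 / 48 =20.48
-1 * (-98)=98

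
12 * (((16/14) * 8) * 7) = 768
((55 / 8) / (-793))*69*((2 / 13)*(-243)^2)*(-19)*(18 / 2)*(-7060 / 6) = -22544670527775 / 20618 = -1093446043.64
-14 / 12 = -7 / 6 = -1.17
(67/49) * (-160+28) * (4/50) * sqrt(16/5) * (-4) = 283008 * sqrt(5)/6125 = 103.32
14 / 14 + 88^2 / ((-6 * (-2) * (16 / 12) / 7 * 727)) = 4115 / 727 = 5.66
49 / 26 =1.88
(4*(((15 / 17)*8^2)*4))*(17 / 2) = 7680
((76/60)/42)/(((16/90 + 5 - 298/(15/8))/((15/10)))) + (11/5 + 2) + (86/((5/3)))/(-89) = 312076887/86210740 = 3.62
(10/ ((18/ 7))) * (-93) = -1085/ 3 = -361.67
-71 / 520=-0.14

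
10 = 10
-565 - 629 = -1194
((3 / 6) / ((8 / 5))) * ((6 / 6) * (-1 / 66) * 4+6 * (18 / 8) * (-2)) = -4465 / 528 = -8.46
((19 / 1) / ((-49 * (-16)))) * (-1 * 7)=-19 / 112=-0.17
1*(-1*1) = -1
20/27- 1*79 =-2113/27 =-78.26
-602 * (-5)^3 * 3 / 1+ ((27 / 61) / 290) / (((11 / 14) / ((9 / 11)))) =241607810451 / 1070245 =225750.00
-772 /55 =-14.04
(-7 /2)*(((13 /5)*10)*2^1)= -182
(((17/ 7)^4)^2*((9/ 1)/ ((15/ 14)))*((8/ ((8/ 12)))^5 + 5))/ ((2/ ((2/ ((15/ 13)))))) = 2192064793.85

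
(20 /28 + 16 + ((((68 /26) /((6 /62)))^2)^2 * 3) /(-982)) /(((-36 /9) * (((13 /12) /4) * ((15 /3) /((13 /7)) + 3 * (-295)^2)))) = 8550340349974 /1499265587248065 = 0.01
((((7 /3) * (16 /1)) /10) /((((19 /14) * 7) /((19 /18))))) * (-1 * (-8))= 448 /135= 3.32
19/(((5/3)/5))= 57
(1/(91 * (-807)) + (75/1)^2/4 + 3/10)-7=2055575047/1468740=1399.55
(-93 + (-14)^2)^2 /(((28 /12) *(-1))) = -31827 /7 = -4546.71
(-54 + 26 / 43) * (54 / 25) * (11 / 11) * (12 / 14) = -106272 / 1075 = -98.86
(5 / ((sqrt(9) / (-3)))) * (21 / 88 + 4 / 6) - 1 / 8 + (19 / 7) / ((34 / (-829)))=-278158 / 3927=-70.83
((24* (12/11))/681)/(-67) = -96/167299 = -0.00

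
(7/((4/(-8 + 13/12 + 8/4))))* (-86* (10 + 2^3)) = 53277/4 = 13319.25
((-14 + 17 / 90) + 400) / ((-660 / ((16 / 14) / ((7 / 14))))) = -69514 / 51975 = -1.34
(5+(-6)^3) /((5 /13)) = -2743 /5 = -548.60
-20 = -20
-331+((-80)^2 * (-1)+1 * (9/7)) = -47108/7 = -6729.71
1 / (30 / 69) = 23 / 10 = 2.30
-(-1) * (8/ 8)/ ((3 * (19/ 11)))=11/ 57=0.19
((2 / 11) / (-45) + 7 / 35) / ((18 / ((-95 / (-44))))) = 1843 / 78408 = 0.02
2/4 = 1/2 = 0.50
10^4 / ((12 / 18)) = 15000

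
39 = 39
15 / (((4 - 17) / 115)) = -1725 / 13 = -132.69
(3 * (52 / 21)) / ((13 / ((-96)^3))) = -3538944 / 7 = -505563.43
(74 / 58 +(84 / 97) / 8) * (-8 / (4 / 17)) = -132379 / 2813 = -47.06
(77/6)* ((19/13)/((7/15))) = 1045/26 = 40.19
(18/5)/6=3/5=0.60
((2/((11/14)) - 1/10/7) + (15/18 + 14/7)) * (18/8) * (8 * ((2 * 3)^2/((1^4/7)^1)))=1338336/55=24333.38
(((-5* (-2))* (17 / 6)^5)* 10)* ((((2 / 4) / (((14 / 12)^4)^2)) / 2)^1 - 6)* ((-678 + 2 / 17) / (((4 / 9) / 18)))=34257741287570425 / 11529602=2971285677.30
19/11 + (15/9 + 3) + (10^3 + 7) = 33442/33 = 1013.39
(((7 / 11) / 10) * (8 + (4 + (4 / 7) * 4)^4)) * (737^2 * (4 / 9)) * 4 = 496068544576 / 5145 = 96417598.56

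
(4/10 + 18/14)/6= 59/210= 0.28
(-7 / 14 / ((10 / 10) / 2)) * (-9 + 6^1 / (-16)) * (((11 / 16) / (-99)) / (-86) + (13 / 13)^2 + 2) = 928825 / 33024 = 28.13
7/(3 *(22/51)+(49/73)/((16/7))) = 138992/31527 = 4.41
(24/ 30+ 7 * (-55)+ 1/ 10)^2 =14753281/ 100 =147532.81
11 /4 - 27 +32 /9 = -745 /36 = -20.69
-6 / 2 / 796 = -3 / 796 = -0.00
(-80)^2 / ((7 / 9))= 8228.57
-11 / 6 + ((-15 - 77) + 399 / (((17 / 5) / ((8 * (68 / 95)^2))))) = 220691 / 570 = 387.18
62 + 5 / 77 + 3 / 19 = 91032 / 1463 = 62.22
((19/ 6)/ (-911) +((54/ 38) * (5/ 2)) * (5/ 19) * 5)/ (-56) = -1152127/ 13812582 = -0.08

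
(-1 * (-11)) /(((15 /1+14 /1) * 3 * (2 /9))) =33 /58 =0.57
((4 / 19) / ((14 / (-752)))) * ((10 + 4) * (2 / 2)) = -3008 / 19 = -158.32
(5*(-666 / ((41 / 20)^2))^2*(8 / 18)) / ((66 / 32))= 841113600000 / 31083371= 27059.92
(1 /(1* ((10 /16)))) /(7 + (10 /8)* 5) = 0.12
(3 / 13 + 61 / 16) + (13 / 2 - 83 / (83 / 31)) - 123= -29839 / 208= -143.46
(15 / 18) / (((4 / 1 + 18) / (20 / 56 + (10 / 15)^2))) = 505 / 16632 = 0.03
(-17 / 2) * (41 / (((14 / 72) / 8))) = -14338.29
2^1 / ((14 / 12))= 12 / 7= 1.71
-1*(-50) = 50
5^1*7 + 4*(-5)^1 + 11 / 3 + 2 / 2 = 59 / 3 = 19.67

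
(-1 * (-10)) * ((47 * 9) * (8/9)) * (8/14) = 15040/7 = 2148.57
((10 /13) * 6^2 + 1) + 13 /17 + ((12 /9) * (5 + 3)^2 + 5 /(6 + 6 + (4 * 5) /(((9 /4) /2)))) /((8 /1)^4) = 21453820043 /727793664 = 29.48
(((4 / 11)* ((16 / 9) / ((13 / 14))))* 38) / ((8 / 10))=33.07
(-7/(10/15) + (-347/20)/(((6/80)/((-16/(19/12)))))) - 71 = 85735/38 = 2256.18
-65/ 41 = -1.59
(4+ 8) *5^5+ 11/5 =187511/5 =37502.20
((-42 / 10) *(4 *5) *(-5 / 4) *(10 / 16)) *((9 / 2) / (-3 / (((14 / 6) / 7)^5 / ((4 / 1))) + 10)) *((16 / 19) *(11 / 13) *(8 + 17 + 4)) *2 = -4.20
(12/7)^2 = 2.94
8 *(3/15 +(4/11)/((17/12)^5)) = 164760536/78092135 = 2.11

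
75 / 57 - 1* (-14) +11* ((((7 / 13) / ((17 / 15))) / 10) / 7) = 129249 / 8398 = 15.39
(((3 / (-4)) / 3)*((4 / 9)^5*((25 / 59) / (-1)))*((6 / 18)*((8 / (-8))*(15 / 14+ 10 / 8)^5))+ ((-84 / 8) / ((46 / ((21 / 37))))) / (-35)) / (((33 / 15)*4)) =-56179627671691 / 13154921046296568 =-0.00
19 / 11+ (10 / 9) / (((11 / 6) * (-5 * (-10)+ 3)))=3041 / 1749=1.74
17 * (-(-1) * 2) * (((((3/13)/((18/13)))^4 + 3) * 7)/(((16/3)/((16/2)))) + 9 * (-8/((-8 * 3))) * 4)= 639047/432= 1479.28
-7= -7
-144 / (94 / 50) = -3600 / 47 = -76.60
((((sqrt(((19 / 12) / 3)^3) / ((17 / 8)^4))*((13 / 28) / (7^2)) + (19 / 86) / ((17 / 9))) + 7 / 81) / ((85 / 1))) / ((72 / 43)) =169936*sqrt(19) / 591718305465 + 4817 / 3370896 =0.00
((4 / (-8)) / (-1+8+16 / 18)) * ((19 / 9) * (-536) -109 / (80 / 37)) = 851017 / 11360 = 74.91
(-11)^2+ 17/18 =121.94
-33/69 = -0.48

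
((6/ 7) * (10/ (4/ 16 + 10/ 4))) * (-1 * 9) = -2160/ 77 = -28.05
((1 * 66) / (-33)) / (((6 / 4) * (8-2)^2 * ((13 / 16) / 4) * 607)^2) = -2048 / 45393285249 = -0.00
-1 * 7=-7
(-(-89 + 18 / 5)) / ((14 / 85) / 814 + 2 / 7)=20680891 / 69239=298.69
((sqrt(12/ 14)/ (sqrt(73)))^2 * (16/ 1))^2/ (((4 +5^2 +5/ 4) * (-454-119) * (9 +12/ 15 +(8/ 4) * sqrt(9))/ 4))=-245760/ 476746627049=-0.00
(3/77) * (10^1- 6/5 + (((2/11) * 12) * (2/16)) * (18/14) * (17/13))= 139017/385385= 0.36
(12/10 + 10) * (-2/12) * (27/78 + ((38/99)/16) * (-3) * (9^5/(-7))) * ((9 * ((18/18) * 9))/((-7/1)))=13120.96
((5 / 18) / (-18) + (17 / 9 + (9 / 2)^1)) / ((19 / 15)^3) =258125 / 82308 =3.14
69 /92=3 /4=0.75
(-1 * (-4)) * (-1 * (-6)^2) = -144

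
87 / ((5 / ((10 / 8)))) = 87 / 4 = 21.75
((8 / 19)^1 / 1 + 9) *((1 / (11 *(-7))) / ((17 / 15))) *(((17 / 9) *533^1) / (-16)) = 477035 / 70224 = 6.79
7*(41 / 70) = 41 / 10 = 4.10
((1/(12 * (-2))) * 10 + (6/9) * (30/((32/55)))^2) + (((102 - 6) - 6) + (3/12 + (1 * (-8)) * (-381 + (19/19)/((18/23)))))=4900.07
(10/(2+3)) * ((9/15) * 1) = 6/5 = 1.20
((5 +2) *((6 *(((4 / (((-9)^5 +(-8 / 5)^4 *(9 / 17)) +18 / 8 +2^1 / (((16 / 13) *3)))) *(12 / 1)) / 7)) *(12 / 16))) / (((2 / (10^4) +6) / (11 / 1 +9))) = -5508000000000 / 451692007568389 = -0.01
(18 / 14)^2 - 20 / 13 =73 / 637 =0.11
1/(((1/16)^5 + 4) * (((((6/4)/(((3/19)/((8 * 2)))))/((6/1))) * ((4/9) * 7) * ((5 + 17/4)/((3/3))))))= 7077888/20640174905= 0.00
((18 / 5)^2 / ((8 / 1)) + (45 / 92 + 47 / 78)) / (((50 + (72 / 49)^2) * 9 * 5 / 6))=584016839 / 84251173500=0.01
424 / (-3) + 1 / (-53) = -22475 / 159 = -141.35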